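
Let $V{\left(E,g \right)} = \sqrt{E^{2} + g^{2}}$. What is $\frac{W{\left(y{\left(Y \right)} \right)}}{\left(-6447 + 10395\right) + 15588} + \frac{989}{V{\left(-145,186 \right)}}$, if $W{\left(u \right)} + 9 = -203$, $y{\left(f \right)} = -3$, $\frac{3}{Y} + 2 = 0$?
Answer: $- \frac{53}{4884} + \frac{989 \sqrt{55621}}{55621} \approx 4.1826$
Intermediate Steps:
$Y = - \frac{3}{2}$ ($Y = \frac{3}{-2 + 0} = \frac{3}{-2} = 3 \left(- \frac{1}{2}\right) = - \frac{3}{2} \approx -1.5$)
$W{\left(u \right)} = -212$ ($W{\left(u \right)} = -9 - 203 = -212$)
$\frac{W{\left(y{\left(Y \right)} \right)}}{\left(-6447 + 10395\right) + 15588} + \frac{989}{V{\left(-145,186 \right)}} = - \frac{212}{\left(-6447 + 10395\right) + 15588} + \frac{989}{\sqrt{\left(-145\right)^{2} + 186^{2}}} = - \frac{212}{3948 + 15588} + \frac{989}{\sqrt{21025 + 34596}} = - \frac{212}{19536} + \frac{989}{\sqrt{55621}} = \left(-212\right) \frac{1}{19536} + 989 \frac{\sqrt{55621}}{55621} = - \frac{53}{4884} + \frac{989 \sqrt{55621}}{55621}$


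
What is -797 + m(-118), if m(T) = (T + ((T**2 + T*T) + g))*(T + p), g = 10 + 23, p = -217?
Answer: -9301402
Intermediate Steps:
g = 33
m(T) = (-217 + T)*(33 + T + 2*T**2) (m(T) = (T + ((T**2 + T*T) + 33))*(T - 217) = (T + ((T**2 + T**2) + 33))*(-217 + T) = (T + (2*T**2 + 33))*(-217 + T) = (T + (33 + 2*T**2))*(-217 + T) = (33 + T + 2*T**2)*(-217 + T) = (-217 + T)*(33 + T + 2*T**2))
-797 + m(-118) = -797 + (-7161 - 433*(-118)**2 - 184*(-118) + 2*(-118)**3) = -797 + (-7161 - 433*13924 + 21712 + 2*(-1643032)) = -797 + (-7161 - 6029092 + 21712 - 3286064) = -797 - 9300605 = -9301402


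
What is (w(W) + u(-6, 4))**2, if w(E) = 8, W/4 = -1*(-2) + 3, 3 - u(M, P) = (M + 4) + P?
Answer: 81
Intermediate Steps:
u(M, P) = -1 - M - P (u(M, P) = 3 - ((M + 4) + P) = 3 - ((4 + M) + P) = 3 - (4 + M + P) = 3 + (-4 - M - P) = -1 - M - P)
W = 20 (W = 4*(-1*(-2) + 3) = 4*(2 + 3) = 4*5 = 20)
(w(W) + u(-6, 4))**2 = (8 + (-1 - 1*(-6) - 1*4))**2 = (8 + (-1 + 6 - 4))**2 = (8 + 1)**2 = 9**2 = 81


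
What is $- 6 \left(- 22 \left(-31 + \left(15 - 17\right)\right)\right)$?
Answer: $-4356$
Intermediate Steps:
$- 6 \left(- 22 \left(-31 + \left(15 - 17\right)\right)\right) = - 6 \left(- 22 \left(-31 - 2\right)\right) = - 6 \left(\left(-22\right) \left(-33\right)\right) = \left(-6\right) 726 = -4356$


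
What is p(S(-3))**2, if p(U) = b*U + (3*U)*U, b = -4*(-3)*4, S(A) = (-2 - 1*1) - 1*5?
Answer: 36864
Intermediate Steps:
S(A) = -8 (S(A) = (-2 - 1) - 5 = -3 - 5 = -8)
b = 48 (b = 12*4 = 48)
p(U) = 3*U**2 + 48*U (p(U) = 48*U + (3*U)*U = 48*U + 3*U**2 = 3*U**2 + 48*U)
p(S(-3))**2 = (3*(-8)*(16 - 8))**2 = (3*(-8)*8)**2 = (-192)**2 = 36864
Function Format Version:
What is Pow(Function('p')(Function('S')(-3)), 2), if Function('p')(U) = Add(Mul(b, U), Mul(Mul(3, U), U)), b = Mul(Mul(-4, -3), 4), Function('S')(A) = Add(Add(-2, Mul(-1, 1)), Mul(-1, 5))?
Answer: 36864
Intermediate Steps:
Function('S')(A) = -8 (Function('S')(A) = Add(Add(-2, -1), -5) = Add(-3, -5) = -8)
b = 48 (b = Mul(12, 4) = 48)
Function('p')(U) = Add(Mul(3, Pow(U, 2)), Mul(48, U)) (Function('p')(U) = Add(Mul(48, U), Mul(Mul(3, U), U)) = Add(Mul(48, U), Mul(3, Pow(U, 2))) = Add(Mul(3, Pow(U, 2)), Mul(48, U)))
Pow(Function('p')(Function('S')(-3)), 2) = Pow(Mul(3, -8, Add(16, -8)), 2) = Pow(Mul(3, -8, 8), 2) = Pow(-192, 2) = 36864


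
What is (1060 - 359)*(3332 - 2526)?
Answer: 565006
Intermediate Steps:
(1060 - 359)*(3332 - 2526) = 701*806 = 565006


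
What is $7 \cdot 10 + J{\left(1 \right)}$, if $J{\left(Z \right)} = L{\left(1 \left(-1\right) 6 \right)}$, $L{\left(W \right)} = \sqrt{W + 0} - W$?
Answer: $76 + i \sqrt{6} \approx 76.0 + 2.4495 i$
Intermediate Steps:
$L{\left(W \right)} = \sqrt{W} - W$
$J{\left(Z \right)} = 6 + i \sqrt{6}$ ($J{\left(Z \right)} = \sqrt{1 \left(-1\right) 6} - 1 \left(-1\right) 6 = \sqrt{\left(-1\right) 6} - \left(-1\right) 6 = \sqrt{-6} - -6 = i \sqrt{6} + 6 = 6 + i \sqrt{6}$)
$7 \cdot 10 + J{\left(1 \right)} = 7 \cdot 10 + \left(6 + i \sqrt{6}\right) = 70 + \left(6 + i \sqrt{6}\right) = 76 + i \sqrt{6}$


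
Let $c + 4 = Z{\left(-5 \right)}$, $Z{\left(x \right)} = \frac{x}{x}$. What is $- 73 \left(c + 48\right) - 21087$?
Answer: $-24372$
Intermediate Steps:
$Z{\left(x \right)} = 1$
$c = -3$ ($c = -4 + 1 = -3$)
$- 73 \left(c + 48\right) - 21087 = - 73 \left(-3 + 48\right) - 21087 = \left(-73\right) 45 - 21087 = -3285 - 21087 = -24372$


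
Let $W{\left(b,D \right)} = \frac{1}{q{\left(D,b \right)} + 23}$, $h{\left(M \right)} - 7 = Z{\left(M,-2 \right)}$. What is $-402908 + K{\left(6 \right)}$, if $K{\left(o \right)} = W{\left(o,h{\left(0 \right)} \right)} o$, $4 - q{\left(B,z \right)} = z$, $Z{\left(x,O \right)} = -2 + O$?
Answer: $- \frac{2820354}{7} \approx -4.0291 \cdot 10^{5}$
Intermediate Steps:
$q{\left(B,z \right)} = 4 - z$
$h{\left(M \right)} = 3$ ($h{\left(M \right)} = 7 - 4 = 3$)
$W{\left(b,D \right)} = \frac{1}{27 - b}$ ($W{\left(b,D \right)} = \frac{1}{\left(4 - b\right) + 23} = \frac{1}{27 - b}$)
$K{\left(o \right)} = - \frac{o}{-27 + o}$ ($K{\left(o \right)} = - \frac{1}{-27 + o} o = - \frac{o}{-27 + o}$)
$-402908 + K{\left(6 \right)} = -402908 - \frac{6}{-27 + 6} = -402908 - \frac{6}{-21} = -402908 - 6 \left(- \frac{1}{21}\right) = -402908 + \frac{2}{7} = - \frac{2820354}{7}$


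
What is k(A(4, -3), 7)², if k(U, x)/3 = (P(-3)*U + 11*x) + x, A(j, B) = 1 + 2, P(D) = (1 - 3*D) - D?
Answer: 136161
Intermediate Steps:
P(D) = 1 - 4*D
A(j, B) = 3
k(U, x) = 36*x + 39*U (k(U, x) = 3*(((1 - 4*(-3))*U + 11*x) + x) = 3*(((1 + 12)*U + 11*x) + x) = 3*((13*U + 11*x) + x) = 3*((11*x + 13*U) + x) = 3*(12*x + 13*U) = 36*x + 39*U)
k(A(4, -3), 7)² = (36*7 + 39*3)² = (252 + 117)² = 369² = 136161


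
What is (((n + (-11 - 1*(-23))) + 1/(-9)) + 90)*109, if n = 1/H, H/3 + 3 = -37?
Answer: 3997793/360 ≈ 11105.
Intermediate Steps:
H = -120 (H = -9 + 3*(-37) = -9 - 111 = -120)
n = -1/120 (n = 1/(-120) = -1/120 ≈ -0.0083333)
(((n + (-11 - 1*(-23))) + 1/(-9)) + 90)*109 = (((-1/120 + (-11 - 1*(-23))) + 1/(-9)) + 90)*109 = (((-1/120 + (-11 + 23)) - ⅑) + 90)*109 = (((-1/120 + 12) - ⅑) + 90)*109 = ((1439/120 - ⅑) + 90)*109 = (4277/360 + 90)*109 = (36677/360)*109 = 3997793/360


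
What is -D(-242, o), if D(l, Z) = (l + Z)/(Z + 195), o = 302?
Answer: -60/497 ≈ -0.12072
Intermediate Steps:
D(l, Z) = (Z + l)/(195 + Z)
-D(-242, o) = -(302 - 242)/(195 + 302) = -60/497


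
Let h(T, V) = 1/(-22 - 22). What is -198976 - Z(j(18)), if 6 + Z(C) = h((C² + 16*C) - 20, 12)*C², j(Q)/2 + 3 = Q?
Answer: -2188445/11 ≈ -1.9895e+5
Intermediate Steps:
h(T, V) = -1/44 (h(T, V) = 1/(-44) = -1/44)
j(Q) = -6 + 2*Q
Z(C) = -6 - C²/44
-198976 - Z(j(18)) = -198976 - (-6 - (-6 + 2*18)²/44) = -198976 - (-6 - (-6 + 36)²/44) = -198976 - (-6 - 1/44*30²) = -198976 - (-6 - 1/44*900) = -198976 - (-6 - 225/11) = -198976 - 1*(-291/11) = -198976 + 291/11 = -2188445/11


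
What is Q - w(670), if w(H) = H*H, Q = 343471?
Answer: -105429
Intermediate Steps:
w(H) = H**2
Q - w(670) = 343471 - 1*670**2 = 343471 - 1*448900 = 343471 - 448900 = -105429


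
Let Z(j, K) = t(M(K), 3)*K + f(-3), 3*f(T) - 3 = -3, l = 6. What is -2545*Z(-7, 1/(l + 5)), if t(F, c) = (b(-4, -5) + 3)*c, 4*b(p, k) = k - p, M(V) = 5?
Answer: -7635/4 ≈ -1908.8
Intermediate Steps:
f(T) = 0 (f(T) = 1 + (⅓)*(-3) = 1 - 1 = 0)
b(p, k) = -p/4 + k/4 (b(p, k) = (k - p)/4 = -p/4 + k/4)
t(F, c) = 11*c/4 (t(F, c) = ((-¼*(-4) + (¼)*(-5)) + 3)*c = ((1 - 5/4) + 3)*c = (-¼ + 3)*c = 11*c/4)
Z(j, K) = 33*K/4 (Z(j, K) = ((11/4)*3)*K + 0 = 33*K/4 + 0 = 33*K/4)
-2545*Z(-7, 1/(l + 5)) = -83985/(4*(6 + 5)) = -83985/(4*11) = -2545*¾ = -7635/4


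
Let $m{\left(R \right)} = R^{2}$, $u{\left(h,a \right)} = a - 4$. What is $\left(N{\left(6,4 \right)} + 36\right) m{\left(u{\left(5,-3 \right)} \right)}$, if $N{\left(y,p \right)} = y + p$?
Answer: $2254$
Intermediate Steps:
$u{\left(h,a \right)} = -4 + a$ ($u{\left(h,a \right)} = a - 4 = -4 + a$)
$N{\left(y,p \right)} = p + y$
$\left(N{\left(6,4 \right)} + 36\right) m{\left(u{\left(5,-3 \right)} \right)} = \left(\left(4 + 6\right) + 36\right) \left(-4 - 3\right)^{2} = \left(10 + 36\right) \left(-7\right)^{2} = 46 \cdot 49 = 2254$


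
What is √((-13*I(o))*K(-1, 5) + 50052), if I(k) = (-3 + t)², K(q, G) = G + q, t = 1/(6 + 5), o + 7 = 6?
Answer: 2*√1500761/11 ≈ 222.74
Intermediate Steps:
o = -1 (o = -7 + 6 = -1)
t = 1/11 ≈ 0.090909
I(k) = 1024/121 (I(k) = (-3 + 1/11)² = (-32/11)² = 1024/121)
√((-13*I(o))*K(-1, 5) + 50052) = √((-13*1024/121)*(5 - 1) + 50052) = √(-13312/121*4 + 50052) = √(-53248/121 + 50052) = √(6003044/121) = 2*√1500761/11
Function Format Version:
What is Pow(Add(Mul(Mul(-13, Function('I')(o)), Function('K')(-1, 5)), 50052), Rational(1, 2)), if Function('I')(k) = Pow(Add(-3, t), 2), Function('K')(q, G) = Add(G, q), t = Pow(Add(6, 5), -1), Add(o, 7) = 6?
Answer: Mul(Rational(2, 11), Pow(1500761, Rational(1, 2))) ≈ 222.74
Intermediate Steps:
o = -1 (o = Add(-7, 6) = -1)
t = Rational(1, 11) (t = Pow(11, -1) = Rational(1, 11) ≈ 0.090909)
Function('I')(k) = Rational(1024, 121) (Function('I')(k) = Pow(Add(-3, Rational(1, 11)), 2) = Pow(Rational(-32, 11), 2) = Rational(1024, 121))
Pow(Add(Mul(Mul(-13, Function('I')(o)), Function('K')(-1, 5)), 50052), Rational(1, 2)) = Pow(Add(Mul(Mul(-13, Rational(1024, 121)), Add(5, -1)), 50052), Rational(1, 2)) = Pow(Add(Mul(Rational(-13312, 121), 4), 50052), Rational(1, 2)) = Pow(Add(Rational(-53248, 121), 50052), Rational(1, 2)) = Pow(Rational(6003044, 121), Rational(1, 2)) = Mul(Rational(2, 11), Pow(1500761, Rational(1, 2)))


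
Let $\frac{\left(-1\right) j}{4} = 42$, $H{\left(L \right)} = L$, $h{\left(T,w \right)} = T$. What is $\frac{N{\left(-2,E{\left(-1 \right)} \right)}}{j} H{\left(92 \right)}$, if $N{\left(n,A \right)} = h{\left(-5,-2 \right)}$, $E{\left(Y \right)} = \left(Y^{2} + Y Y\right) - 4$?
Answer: $\frac{115}{42} \approx 2.7381$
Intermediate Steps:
$E{\left(Y \right)} = -4 + 2 Y^{2}$ ($E{\left(Y \right)} = \left(Y^{2} + Y^{2}\right) - 4 = 2 Y^{2} - 4 = -4 + 2 Y^{2}$)
$N{\left(n,A \right)} = -5$
$j = -168$ ($j = \left(-4\right) 42 = -168$)
$\frac{N{\left(-2,E{\left(-1 \right)} \right)}}{j} H{\left(92 \right)} = - \frac{5}{-168} \cdot 92 = \left(-5\right) \left(- \frac{1}{168}\right) 92 = \frac{5}{168} \cdot 92 = \frac{115}{42}$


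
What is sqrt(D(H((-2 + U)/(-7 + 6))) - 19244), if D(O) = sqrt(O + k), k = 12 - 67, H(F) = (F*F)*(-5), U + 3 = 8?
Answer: sqrt(-19244 + 10*I) ≈ 0.036 + 138.72*I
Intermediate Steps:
U = 5 (U = -3 + 8 = 5)
H(F) = -5*F**2 (H(F) = F**2*(-5) = -5*F**2)
k = -55
D(O) = sqrt(-55 + O) (D(O) = sqrt(O - 55) = sqrt(-55 + O))
sqrt(D(H((-2 + U)/(-7 + 6))) - 19244) = sqrt(sqrt(-55 - 5*(-2 + 5)**2/(-7 + 6)**2) - 19244) = sqrt(sqrt(-55 - 5*(3/(-1))**2) - 19244) = sqrt(sqrt(-55 - 5*(3*(-1))**2) - 19244) = sqrt(sqrt(-55 - 5*(-3)**2) - 19244) = sqrt(sqrt(-55 - 5*9) - 19244) = sqrt(sqrt(-55 - 45) - 19244) = sqrt(sqrt(-100) - 19244) = sqrt(10*I - 19244) = sqrt(-19244 + 10*I)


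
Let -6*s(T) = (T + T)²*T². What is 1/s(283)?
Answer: -3/12828495842 ≈ -2.3385e-10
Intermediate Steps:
s(T) = -2*T⁴/3 (s(T) = -(T + T)²*T²/6 = -(2*T)²*T²/6 = -4*T²*T²/6 = -2*T⁴/3)
1/s(283) = 1/(-⅔*283⁴) = 1/(-⅔*6414247921) = 1/(-12828495842/3) = -3/12828495842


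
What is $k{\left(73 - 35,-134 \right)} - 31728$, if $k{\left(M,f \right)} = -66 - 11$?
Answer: $-31805$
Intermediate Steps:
$k{\left(M,f \right)} = -77$ ($k{\left(M,f \right)} = -66 - 11 = -77$)
$k{\left(73 - 35,-134 \right)} - 31728 = -77 - 31728 = -31805$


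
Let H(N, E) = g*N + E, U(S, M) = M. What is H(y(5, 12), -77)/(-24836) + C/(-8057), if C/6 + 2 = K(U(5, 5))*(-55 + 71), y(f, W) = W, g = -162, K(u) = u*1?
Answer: 95101/4083748 ≈ 0.023288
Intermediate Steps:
K(u) = u
H(N, E) = E - 162*N (H(N, E) = -162*N + E = E - 162*N)
C = 468 (C = -12 + 6*(5*(-55 + 71)) = -12 + 6*(5*16) = -12 + 6*80 = -12 + 480 = 468)
H(y(5, 12), -77)/(-24836) + C/(-8057) = (-77 - 162*12)/(-24836) + 468/(-8057) = (-77 - 1944)*(-1/24836) + 468*(-1/8057) = -2021*(-1/24836) - 468/8057 = 2021/24836 - 468/8057 = 95101/4083748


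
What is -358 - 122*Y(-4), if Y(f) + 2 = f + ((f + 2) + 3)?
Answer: 252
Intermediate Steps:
Y(f) = 3 + 2*f (Y(f) = -2 + (f + ((f + 2) + 3)) = -2 + (f + ((2 + f) + 3)) = -2 + (f + (5 + f)) = -2 + (5 + 2*f) = 3 + 2*f)
-358 - 122*Y(-4) = -358 - 122*(3 + 2*(-4)) = -358 - 122*(3 - 8) = -358 - 122*(-5) = -358 + 610 = 252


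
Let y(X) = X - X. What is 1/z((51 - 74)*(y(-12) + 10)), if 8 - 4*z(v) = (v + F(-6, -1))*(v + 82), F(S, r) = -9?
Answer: -1/8841 ≈ -0.00011311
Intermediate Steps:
y(X) = 0
z(v) = 2 - (-9 + v)*(82 + v)/4 (z(v) = 2 - (v - 9)*(v + 82)/4 = 2 - (-9 + v)*(82 + v)/4)
1/z((51 - 74)*(y(-12) + 10)) = 1/(373/2 - 73*(51 - 74)*(0 + 10)/4 - (0 + 10)²*(51 - 74)²/4) = 1/(373/2 - (-1679)*10/4 - (-23*10)²/4) = 1/(373/2 - 73/4*(-230) - ¼*(-230)²) = 1/(373/2 + 8395/2 - ¼*52900) = 1/(373/2 + 8395/2 - 13225) = 1/(-8841) = -1/8841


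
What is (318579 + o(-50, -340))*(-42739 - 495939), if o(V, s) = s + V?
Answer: -171401414142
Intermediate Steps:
o(V, s) = V + s
(318579 + o(-50, -340))*(-42739 - 495939) = (318579 + (-50 - 340))*(-42739 - 495939) = (318579 - 390)*(-538678) = 318189*(-538678) = -171401414142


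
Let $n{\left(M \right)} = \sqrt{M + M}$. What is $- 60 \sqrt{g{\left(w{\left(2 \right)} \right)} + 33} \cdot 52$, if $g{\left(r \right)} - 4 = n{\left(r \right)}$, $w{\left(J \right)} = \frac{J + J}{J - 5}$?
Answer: $- 1040 \sqrt{333 + 6 i \sqrt{6}} \approx -18983.0 - 418.7 i$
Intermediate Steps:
$n{\left(M \right)} = \sqrt{2} \sqrt{M}$ ($n{\left(M \right)} = \sqrt{2 M} = \sqrt{2} \sqrt{M}$)
$w{\left(J \right)} = \frac{2 J}{-5 + J}$
$g{\left(r \right)} = 4 + \sqrt{2} \sqrt{r}$
$- 60 \sqrt{g{\left(w{\left(2 \right)} \right)} + 33} \cdot 52 = - 60 \sqrt{\left(4 + \sqrt{2} \sqrt{2 \cdot 2 \frac{1}{-5 + 2}}\right) + 33} \cdot 52 = - 60 \sqrt{\left(4 + \sqrt{2} \sqrt{2 \cdot 2 \frac{1}{-3}}\right) + 33} \cdot 52 = - 60 \sqrt{\left(4 + \sqrt{2} \sqrt{2 \cdot 2 \left(- \frac{1}{3}\right)}\right) + 33} \cdot 52 = - 60 \sqrt{\left(4 + \sqrt{2} \sqrt{- \frac{4}{3}}\right) + 33} \cdot 52 = - 60 \sqrt{\left(4 + \sqrt{2} \frac{2 i \sqrt{3}}{3}\right) + 33} \cdot 52 = - 60 \sqrt{\left(4 + \frac{2 i \sqrt{6}}{3}\right) + 33} \cdot 52 = - 60 \sqrt{37 + \frac{2 i \sqrt{6}}{3}} \cdot 52 = - 3120 \sqrt{37 + \frac{2 i \sqrt{6}}{3}}$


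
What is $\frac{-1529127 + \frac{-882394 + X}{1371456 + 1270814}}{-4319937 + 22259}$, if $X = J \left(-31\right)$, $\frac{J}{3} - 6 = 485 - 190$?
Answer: $\frac{577195329811}{1622232235580} \approx 0.3558$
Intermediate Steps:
$J = 903$ ($J = 18 + 3 \left(485 - 190\right) = 18 + 3 \cdot 295 = 18 + 885 = 903$)
$X = -27993$ ($X = 903 \left(-31\right) = -27993$)
$\frac{-1529127 + \frac{-882394 + X}{1371456 + 1270814}}{-4319937 + 22259} = \frac{-1529127 + \frac{-882394 - 27993}{1371456 + 1270814}}{-4319937 + 22259} = \frac{-1529127 - \frac{910387}{2642270}}{-4297678} = \left(-1529127 - \frac{910387}{2642270}\right) \left(- \frac{1}{4297678}\right) = \left(- \frac{4040367308677}{2642270}\right) \left(- \frac{1}{4297678}\right) = \frac{577195329811}{1622232235580}$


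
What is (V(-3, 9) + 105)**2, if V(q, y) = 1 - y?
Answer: 9409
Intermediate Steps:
(V(-3, 9) + 105)**2 = ((1 - 1*9) + 105)**2 = ((1 - 9) + 105)**2 = (-8 + 105)**2 = 97**2 = 9409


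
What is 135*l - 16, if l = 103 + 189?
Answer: 39404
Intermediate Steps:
l = 292
135*l - 16 = 135*292 - 16 = 39420 - 16 = 39404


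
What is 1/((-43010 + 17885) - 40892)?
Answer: -1/66017 ≈ -1.5148e-5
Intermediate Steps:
1/((-43010 + 17885) - 40892) = 1/(-25125 - 40892) = 1/(-66017) = -1/66017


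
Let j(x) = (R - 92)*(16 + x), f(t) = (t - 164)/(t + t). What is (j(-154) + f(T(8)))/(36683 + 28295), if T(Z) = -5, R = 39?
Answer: 73309/649780 ≈ 0.11282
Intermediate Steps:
f(t) = (-164 + t)/(2*t) (f(t) = (-164 + t)/((2*t)) = (-164 + t)*(1/(2*t)) = (-164 + t)/(2*t))
j(x) = -848 - 53*x (j(x) = (39 - 92)*(16 + x) = -53*(16 + x) = -848 - 53*x)
(j(-154) + f(T(8)))/(36683 + 28295) = ((-848 - 53*(-154)) + (½)*(-164 - 5)/(-5))/(36683 + 28295) = ((-848 + 8162) + (½)*(-⅕)*(-169))/64978 = (7314 + 169/10)*(1/64978) = (73309/10)*(1/64978) = 73309/649780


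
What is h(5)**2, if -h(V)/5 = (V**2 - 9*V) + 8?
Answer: 3600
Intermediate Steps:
h(V) = -40 - 5*V**2 + 45*V (h(V) = -5*((V**2 - 9*V) + 8) = -5*(8 + V**2 - 9*V) = -40 - 5*V**2 + 45*V)
h(5)**2 = (-40 - 5*5**2 + 45*5)**2 = (-40 - 5*25 + 225)**2 = (-40 - 125 + 225)**2 = 60**2 = 3600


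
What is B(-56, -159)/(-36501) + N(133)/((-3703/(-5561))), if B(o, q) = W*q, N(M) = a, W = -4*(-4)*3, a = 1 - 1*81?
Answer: -10214432/85169 ≈ -119.93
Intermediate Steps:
a = -80 (a = 1 - 81 = -80)
W = 48 (W = 16*3 = 48)
N(M) = -80
B(o, q) = 48*q
B(-56, -159)/(-36501) + N(133)/((-3703/(-5561))) = (48*(-159))/(-36501) - 80/((-3703/(-5561))) = -7632*(-1/36501) - 80/((-3703*(-1/5561))) = 2544/12167 - 80/3703/5561 = 2544/12167 - 80*5561/3703 = 2544/12167 - 444880/3703 = -10214432/85169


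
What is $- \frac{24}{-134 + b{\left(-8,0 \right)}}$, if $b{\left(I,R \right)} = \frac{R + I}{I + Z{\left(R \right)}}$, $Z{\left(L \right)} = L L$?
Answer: $\frac{24}{133} \approx 0.18045$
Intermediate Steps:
$Z{\left(L \right)} = L^{2}$
$b{\left(I,R \right)} = \frac{I + R}{I + R^{2}}$ ($b{\left(I,R \right)} = \frac{R + I}{I + R^{2}} = \frac{I + R}{I + R^{2}}$)
$- \frac{24}{-134 + b{\left(-8,0 \right)}} = - \frac{24}{-134 + \frac{-8 + 0}{-8 + 0^{2}}} = - \frac{24}{-134 + \frac{1}{-8 + 0} \left(-8\right)} = - \frac{24}{-134 + \frac{1}{-8} \left(-8\right)} = - \frac{24}{-134 - -1} = - \frac{24}{-134 + 1} = - \frac{24}{-133} = \left(-24\right) \left(- \frac{1}{133}\right) = \frac{24}{133}$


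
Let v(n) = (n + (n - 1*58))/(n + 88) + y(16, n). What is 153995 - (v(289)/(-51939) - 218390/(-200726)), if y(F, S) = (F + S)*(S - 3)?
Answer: 23279492292443420/151169861853 ≈ 1.5400e+5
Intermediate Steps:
y(F, S) = (-3 + S)*(F + S) (y(F, S) = (F + S)*(-3 + S) = (-3 + S)*(F + S))
v(n) = -48 + n**2 + 13*n + (-58 + 2*n)/(88 + n) (v(n) = (n + (n - 1*58))/(n + 88) + (n**2 - 3*16 - 3*n + 16*n) = (n + (n - 58))/(88 + n) + (n**2 - 48 - 3*n + 16*n) = (n + (-58 + n))/(88 + n) + (-48 + n**2 + 13*n) = (-58 + 2*n)/(88 + n) + (-48 + n**2 + 13*n) = -48 + n**2 + 13*n + (-58 + 2*n)/(88 + n))
153995 - (v(289)/(-51939) - 218390/(-200726)) = 153995 - (((-4282 + 289**3 + 101*289**2 + 1098*289)/(88 + 289))/(-51939) - 218390/(-200726)) = 153995 - (((-4282 + 24137569 + 101*83521 + 317322)/377)*(-1/51939) - 218390*(-1/200726)) = 153995 - (((-4282 + 24137569 + 8435621 + 317322)/377)*(-1/51939) + 109195/100363) = 153995 - (((1/377)*32886230)*(-1/51939) + 109195/100363) = 153995 - ((2529710/29)*(-1/51939) + 109195/100363) = 153995 - (-2529710/1506231 + 109195/100363) = 153995 - 1*(-89416390685/151169861853) = 153995 + 89416390685/151169861853 = 23279492292443420/151169861853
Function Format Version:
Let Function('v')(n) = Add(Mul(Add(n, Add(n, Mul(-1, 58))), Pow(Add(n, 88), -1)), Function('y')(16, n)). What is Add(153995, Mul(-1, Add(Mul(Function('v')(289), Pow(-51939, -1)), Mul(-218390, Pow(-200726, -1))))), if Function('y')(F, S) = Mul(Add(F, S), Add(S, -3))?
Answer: Rational(23279492292443420, 151169861853) ≈ 1.5400e+5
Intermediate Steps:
Function('y')(F, S) = Mul(Add(-3, S), Add(F, S)) (Function('y')(F, S) = Mul(Add(F, S), Add(-3, S)) = Mul(Add(-3, S), Add(F, S)))
Function('v')(n) = Add(-48, Pow(n, 2), Mul(13, n), Mul(Pow(Add(88, n), -1), Add(-58, Mul(2, n)))) (Function('v')(n) = Add(Mul(Add(n, Add(n, Mul(-1, 58))), Pow(Add(n, 88), -1)), Add(Pow(n, 2), Mul(-3, 16), Mul(-3, n), Mul(16, n))) = Add(Mul(Add(n, Add(n, -58)), Pow(Add(88, n), -1)), Add(Pow(n, 2), -48, Mul(-3, n), Mul(16, n))) = Add(Mul(Add(n, Add(-58, n)), Pow(Add(88, n), -1)), Add(-48, Pow(n, 2), Mul(13, n))) = Add(Mul(Add(-58, Mul(2, n)), Pow(Add(88, n), -1)), Add(-48, Pow(n, 2), Mul(13, n))) = Add(Mul(Pow(Add(88, n), -1), Add(-58, Mul(2, n))), Add(-48, Pow(n, 2), Mul(13, n))) = Add(-48, Pow(n, 2), Mul(13, n), Mul(Pow(Add(88, n), -1), Add(-58, Mul(2, n)))))
Add(153995, Mul(-1, Add(Mul(Function('v')(289), Pow(-51939, -1)), Mul(-218390, Pow(-200726, -1))))) = Add(153995, Mul(-1, Add(Mul(Mul(Pow(Add(88, 289), -1), Add(-4282, Pow(289, 3), Mul(101, Pow(289, 2)), Mul(1098, 289))), Pow(-51939, -1)), Mul(-218390, Pow(-200726, -1))))) = Add(153995, Mul(-1, Add(Mul(Mul(Pow(377, -1), Add(-4282, 24137569, Mul(101, 83521), 317322)), Rational(-1, 51939)), Mul(-218390, Rational(-1, 200726))))) = Add(153995, Mul(-1, Add(Mul(Mul(Rational(1, 377), Add(-4282, 24137569, 8435621, 317322)), Rational(-1, 51939)), Rational(109195, 100363)))) = Add(153995, Mul(-1, Add(Mul(Mul(Rational(1, 377), 32886230), Rational(-1, 51939)), Rational(109195, 100363)))) = Add(153995, Mul(-1, Add(Mul(Rational(2529710, 29), Rational(-1, 51939)), Rational(109195, 100363)))) = Add(153995, Mul(-1, Add(Rational(-2529710, 1506231), Rational(109195, 100363)))) = Add(153995, Mul(-1, Rational(-89416390685, 151169861853))) = Add(153995, Rational(89416390685, 151169861853)) = Rational(23279492292443420, 151169861853)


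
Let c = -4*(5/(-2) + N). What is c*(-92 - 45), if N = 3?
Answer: 274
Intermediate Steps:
c = -2 (c = -4*(5/(-2) + 3) = -4*(5*(-1/2) + 3) = -4*(-5/2 + 3) = -4*1/2 = -2)
c*(-92 - 45) = -2*(-92 - 45) = -2*(-137) = 274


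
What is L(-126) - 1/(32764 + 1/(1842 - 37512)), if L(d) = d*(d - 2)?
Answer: 18848662588842/1168691879 ≈ 16128.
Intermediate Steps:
L(d) = d*(-2 + d)
L(-126) - 1/(32764 + 1/(1842 - 37512)) = -126*(-2 - 126) - 1/(32764 + 1/(1842 - 37512)) = -126*(-128) - 1/(32764 + 1/(-35670)) = 16128 - 1/(32764 - 1/35670) = 16128 - 1/1168691879/35670 = 16128 - 1*35670/1168691879 = 16128 - 35670/1168691879 = 18848662588842/1168691879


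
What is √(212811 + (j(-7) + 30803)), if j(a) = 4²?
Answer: 3*√27070 ≈ 493.59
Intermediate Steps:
j(a) = 16
√(212811 + (j(-7) + 30803)) = √(212811 + (16 + 30803)) = √(212811 + 30819) = √243630 = 3*√27070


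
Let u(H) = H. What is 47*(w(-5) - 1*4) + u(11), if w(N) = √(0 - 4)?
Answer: -177 + 94*I ≈ -177.0 + 94.0*I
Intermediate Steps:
w(N) = 2*I (w(N) = √(-4) = 2*I)
47*(w(-5) - 1*4) + u(11) = 47*(2*I - 1*4) + 11 = 47*(2*I - 4) + 11 = 47*(-4 + 2*I) + 11 = (-188 + 94*I) + 11 = -177 + 94*I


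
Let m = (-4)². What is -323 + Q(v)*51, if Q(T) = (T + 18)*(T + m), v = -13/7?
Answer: 554710/49 ≈ 11321.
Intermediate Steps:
m = 16
v = -13/7 (v = -13*⅐ = -13/7 ≈ -1.8571)
Q(T) = (16 + T)*(18 + T) (Q(T) = (T + 18)*(T + 16) = (18 + T)*(16 + T) = (16 + T)*(18 + T))
-323 + Q(v)*51 = -323 + (288 + (-13/7)² + 34*(-13/7))*51 = -323 + (288 + 169/49 - 442/7)*51 = -323 + (11187/49)*51 = -323 + 570537/49 = 554710/49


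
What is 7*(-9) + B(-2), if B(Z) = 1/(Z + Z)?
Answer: -253/4 ≈ -63.250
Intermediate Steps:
B(Z) = 1/(2*Z)
7*(-9) + B(-2) = 7*(-9) + (1/2)/(-2) = -63 + (1/2)*(-1/2) = -63 - 1/4 = -253/4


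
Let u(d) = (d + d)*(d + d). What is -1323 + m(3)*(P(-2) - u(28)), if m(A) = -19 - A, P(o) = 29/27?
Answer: 1826425/27 ≈ 67645.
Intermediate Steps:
P(o) = 29/27 (P(o) = 29*(1/27) = 29/27)
u(d) = 4*d**2 (u(d) = (2*d)*(2*d) = 4*d**2)
-1323 + m(3)*(P(-2) - u(28)) = -1323 + (-19 - 1*3)*(29/27 - 4*28**2) = -1323 + (-19 - 3)*(29/27 - 4*784) = -1323 - 22*(29/27 - 1*3136) = -1323 - 22*(29/27 - 3136) = -1323 - 22*(-84643/27) = -1323 + 1862146/27 = 1826425/27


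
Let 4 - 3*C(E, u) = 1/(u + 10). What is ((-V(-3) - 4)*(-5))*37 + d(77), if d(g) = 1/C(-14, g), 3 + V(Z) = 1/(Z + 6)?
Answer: 257563/1041 ≈ 247.42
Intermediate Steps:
V(Z) = -3 + 1/(6 + Z) (V(Z) = -3 + 1/(Z + 6) = -3 + 1/(6 + Z))
C(E, u) = 4/3 - 1/(3*(10 + u)) (C(E, u) = 4/3 - 1/(3*(u + 10)) = 4/3 - 1/(3*(10 + u)))
d(g) = 3*(10 + g)/(39 + 4*g) (d(g) = 1/((39 + 4*g)/(3*(10 + g))) = 3*(10 + g)/(39 + 4*g))
((-V(-3) - 4)*(-5))*37 + d(77) = ((-(-17 - 3*(-3))/(6 - 3) - 4)*(-5))*37 + 3*(10 + 77)/(39 + 4*77) = ((-(-17 + 9)/3 - 4)*(-5))*37 + 3*87/(39 + 308) = ((-(-8)/3 - 4)*(-5))*37 + 3*87/347 = ((-1*(-8/3) - 4)*(-5))*37 + 3*(1/347)*87 = ((8/3 - 4)*(-5))*37 + 261/347 = -4/3*(-5)*37 + 261/347 = (20/3)*37 + 261/347 = 740/3 + 261/347 = 257563/1041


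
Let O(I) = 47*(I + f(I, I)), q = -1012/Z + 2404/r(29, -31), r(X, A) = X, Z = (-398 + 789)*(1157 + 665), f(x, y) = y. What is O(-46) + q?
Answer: -1904777742/449123 ≈ -4241.1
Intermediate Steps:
Z = 712402 (Z = 391*1822 = 712402)
q = 37230110/449123 (q = -1012/712402 + 2404/29 = -1012*1/712402 + 2404*(1/29) = -22/15487 + 2404/29 = 37230110/449123 ≈ 82.895)
O(I) = 94*I (O(I) = 47*(I + I) = 47*(2*I) = 94*I)
O(-46) + q = 94*(-46) + 37230110/449123 = -4324 + 37230110/449123 = -1904777742/449123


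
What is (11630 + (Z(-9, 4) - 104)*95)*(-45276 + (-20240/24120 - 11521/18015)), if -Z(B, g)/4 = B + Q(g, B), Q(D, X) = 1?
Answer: -157064511356578/724203 ≈ -2.1688e+8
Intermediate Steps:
Z(B, g) = -4 - 4*B (Z(B, g) = -4*(B + 1) = -4*(1 + B) = -4 - 4*B)
(11630 + (Z(-9, 4) - 104)*95)*(-45276 + (-20240/24120 - 11521/18015)) = (11630 + ((-4 - 4*(-9)) - 104)*95)*(-45276 + (-20240/24120 - 11521/18015)) = (11630 + ((-4 + 36) - 104)*95)*(-45276 + (-20240*1/24120 - 11521*1/18015)) = (11630 + (32 - 104)*95)*(-45276 + (-506/603 - 11521/18015)) = (11630 - 72*95)*(-45276 - 5354251/3621015) = (11630 - 6840)*(-163950429391/3621015) = 4790*(-163950429391/3621015) = -157064511356578/724203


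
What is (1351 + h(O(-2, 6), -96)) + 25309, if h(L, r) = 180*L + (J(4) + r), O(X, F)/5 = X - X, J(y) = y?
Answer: 26568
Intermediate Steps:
O(X, F) = 0 (O(X, F) = 5*(X - X) = 5*0 = 0)
h(L, r) = 4 + r + 180*L (h(L, r) = 180*L + (4 + r) = 4 + r + 180*L)
(1351 + h(O(-2, 6), -96)) + 25309 = (1351 + (4 - 96 + 180*0)) + 25309 = (1351 + (4 - 96 + 0)) + 25309 = (1351 - 92) + 25309 = 1259 + 25309 = 26568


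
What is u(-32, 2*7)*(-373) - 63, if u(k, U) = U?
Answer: -5285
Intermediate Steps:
u(-32, 2*7)*(-373) - 63 = (2*7)*(-373) - 63 = 14*(-373) - 63 = -5222 - 63 = -5285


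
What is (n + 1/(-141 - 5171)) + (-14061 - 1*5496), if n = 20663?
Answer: 5875071/5312 ≈ 1106.0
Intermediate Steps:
(n + 1/(-141 - 5171)) + (-14061 - 1*5496) = (20663 + 1/(-141 - 5171)) + (-14061 - 1*5496) = (20663 + 1/(-5312)) + (-14061 - 5496) = (20663 - 1/5312) - 19557 = 109761855/5312 - 19557 = 5875071/5312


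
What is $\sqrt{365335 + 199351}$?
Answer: $\sqrt{564686} \approx 751.46$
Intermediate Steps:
$\sqrt{365335 + 199351} = \sqrt{564686}$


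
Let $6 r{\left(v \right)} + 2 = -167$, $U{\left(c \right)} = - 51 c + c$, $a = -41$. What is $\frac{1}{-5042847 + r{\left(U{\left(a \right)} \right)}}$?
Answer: $- \frac{6}{30257251} \approx -1.983 \cdot 10^{-7}$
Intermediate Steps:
$U{\left(c \right)} = - 50 c$
$r{\left(v \right)} = - \frac{169}{6}$ ($r{\left(v \right)} = - \frac{1}{3} + \frac{1}{6} \left(-167\right) = - \frac{1}{3} - \frac{167}{6} = - \frac{169}{6}$)
$\frac{1}{-5042847 + r{\left(U{\left(a \right)} \right)}} = \frac{1}{-5042847 - \frac{169}{6}} = \frac{1}{- \frac{30257251}{6}} = - \frac{6}{30257251}$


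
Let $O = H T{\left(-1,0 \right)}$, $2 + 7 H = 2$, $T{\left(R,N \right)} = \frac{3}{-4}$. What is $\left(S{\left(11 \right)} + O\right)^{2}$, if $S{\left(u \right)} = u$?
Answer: $121$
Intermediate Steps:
$T{\left(R,N \right)} = - \frac{3}{4}$ ($T{\left(R,N \right)} = 3 \left(- \frac{1}{4}\right) = - \frac{3}{4}$)
$H = 0$ ($H = - \frac{2}{7} + \frac{1}{7} \cdot 2 = - \frac{2}{7} + \frac{2}{7} = 0$)
$O = 0$ ($O = 0 \left(- \frac{3}{4}\right) = 0$)
$\left(S{\left(11 \right)} + O\right)^{2} = \left(11 + 0\right)^{2} = 11^{2} = 121$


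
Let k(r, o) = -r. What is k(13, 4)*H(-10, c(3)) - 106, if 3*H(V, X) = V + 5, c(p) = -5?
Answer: -253/3 ≈ -84.333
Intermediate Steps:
H(V, X) = 5/3 + V/3 (H(V, X) = (V + 5)/3 = (5 + V)/3 = 5/3 + V/3)
k(13, 4)*H(-10, c(3)) - 106 = (-1*13)*(5/3 + (1/3)*(-10)) - 106 = -13*(5/3 - 10/3) - 106 = -13*(-5/3) - 106 = 65/3 - 106 = -253/3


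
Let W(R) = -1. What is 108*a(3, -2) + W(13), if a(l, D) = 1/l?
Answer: 35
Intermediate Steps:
108*a(3, -2) + W(13) = 108/3 - 1 = 108*(⅓) - 1 = 36 - 1 = 35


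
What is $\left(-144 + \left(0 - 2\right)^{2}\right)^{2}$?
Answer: $19600$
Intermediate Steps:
$\left(-144 + \left(0 - 2\right)^{2}\right)^{2} = \left(-144 + \left(-2\right)^{2}\right)^{2} = \left(-144 + 4\right)^{2} = \left(-140\right)^{2} = 19600$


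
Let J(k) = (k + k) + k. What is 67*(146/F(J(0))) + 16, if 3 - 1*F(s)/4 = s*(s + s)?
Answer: 4987/6 ≈ 831.17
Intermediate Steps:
J(k) = 3*k (J(k) = 2*k + k = 3*k)
F(s) = 12 - 8*s² (F(s) = 12 - 4*s*(s + s) = 12 - 4*s*2*s = 12 - 8*s²)
67*(146/F(J(0))) + 16 = 67*(146/(12 - 8*(3*0)²)) + 16 = 67*(146/(12 - 8*0²)) + 16 = 67*(146/(12 - 8*0)) + 16 = 67*(146/(12 + 0)) + 16 = 67*(146/12) + 16 = 67*(146*(1/12)) + 16 = 67*(73/6) + 16 = 4891/6 + 16 = 4987/6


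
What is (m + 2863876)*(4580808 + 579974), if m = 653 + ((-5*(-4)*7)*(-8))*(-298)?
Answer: 16505672301998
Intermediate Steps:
m = 334413 (m = 653 + ((20*7)*(-8))*(-298) = 653 + (140*(-8))*(-298) = 653 - 1120*(-298) = 653 + 333760 = 334413)
(m + 2863876)*(4580808 + 579974) = (334413 + 2863876)*(4580808 + 579974) = 3198289*5160782 = 16505672301998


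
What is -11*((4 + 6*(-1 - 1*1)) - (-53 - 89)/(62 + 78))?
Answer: 5379/70 ≈ 76.843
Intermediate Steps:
-11*((4 + 6*(-1 - 1*1)) - (-53 - 89)/(62 + 78)) = -11*((4 + 6*(-1 - 1)) - (-142)/140) = -11*((4 + 6*(-2)) - (-142)/140) = -11*((4 - 12) - 1*(-71/70)) = -11*(-8 + 71/70) = -11*(-489/70) = 5379/70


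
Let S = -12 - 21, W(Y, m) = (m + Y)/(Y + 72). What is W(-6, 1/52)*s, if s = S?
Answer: 311/104 ≈ 2.9904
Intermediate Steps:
W(Y, m) = (Y + m)/(72 + Y)
S = -33
s = -33
W(-6, 1/52)*s = ((-6 + 1/52)/(72 - 6))*(-33) = ((-6 + 1/52)/66)*(-33) = ((1/66)*(-311/52))*(-33) = -311/3432*(-33) = 311/104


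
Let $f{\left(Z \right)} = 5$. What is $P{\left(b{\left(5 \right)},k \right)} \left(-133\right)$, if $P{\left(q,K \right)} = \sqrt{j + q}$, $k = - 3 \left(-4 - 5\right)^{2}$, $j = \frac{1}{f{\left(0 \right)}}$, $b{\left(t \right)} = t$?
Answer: $- \frac{133 \sqrt{130}}{5} \approx -303.29$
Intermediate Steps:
$j = \frac{1}{5} \approx 0.2$
$k = -243$ ($k = - 3 \left(-9\right)^{2} = \left(-3\right) 81 = -243$)
$P{\left(q,K \right)} = \sqrt{\frac{1}{5} + q}$
$P{\left(b{\left(5 \right)},k \right)} \left(-133\right) = \frac{\sqrt{5 + 25 \cdot 5}}{5} \left(-133\right) = \frac{\sqrt{5 + 125}}{5} \left(-133\right) = \frac{\sqrt{130}}{5} \left(-133\right) = - \frac{133 \sqrt{130}}{5}$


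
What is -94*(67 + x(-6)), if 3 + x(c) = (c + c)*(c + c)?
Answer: -19552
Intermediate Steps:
x(c) = -3 + 4*c**2 (x(c) = -3 + (c + c)*(c + c) = -3 + (2*c)*(2*c) = -3 + 4*c**2)
-94*(67 + x(-6)) = -94*(67 + (-3 + 4*(-6)**2)) = -94*(67 + (-3 + 4*36)) = -94*(67 + (-3 + 144)) = -94*(67 + 141) = -94*208 = -19552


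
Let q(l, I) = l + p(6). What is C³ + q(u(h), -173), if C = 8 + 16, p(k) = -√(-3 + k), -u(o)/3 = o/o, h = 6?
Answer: 13821 - √3 ≈ 13819.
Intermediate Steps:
u(o) = -3 (u(o) = -3*o/o = -3*1 = -3)
q(l, I) = l - √3 (q(l, I) = l - √(-3 + 6) = l - √3)
C = 24
C³ + q(u(h), -173) = 24³ + (-3 - √3) = 13824 + (-3 - √3) = 13821 - √3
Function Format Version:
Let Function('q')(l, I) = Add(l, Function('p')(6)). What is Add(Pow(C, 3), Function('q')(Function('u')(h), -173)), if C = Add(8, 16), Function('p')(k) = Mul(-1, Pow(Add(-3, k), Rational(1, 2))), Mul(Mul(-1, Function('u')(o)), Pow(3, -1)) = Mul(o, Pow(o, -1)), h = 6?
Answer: Add(13821, Mul(-1, Pow(3, Rational(1, 2)))) ≈ 13819.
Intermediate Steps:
Function('u')(o) = -3 (Function('u')(o) = Mul(-3, Mul(o, Pow(o, -1))) = Mul(-3, 1) = -3)
Function('q')(l, I) = Add(l, Mul(-1, Pow(3, Rational(1, 2)))) (Function('q')(l, I) = Add(l, Mul(-1, Pow(Add(-3, 6), Rational(1, 2)))) = Add(l, Mul(-1, Pow(3, Rational(1, 2)))))
C = 24
Add(Pow(C, 3), Function('q')(Function('u')(h), -173)) = Add(Pow(24, 3), Add(-3, Mul(-1, Pow(3, Rational(1, 2))))) = Add(13824, Add(-3, Mul(-1, Pow(3, Rational(1, 2))))) = Add(13821, Mul(-1, Pow(3, Rational(1, 2))))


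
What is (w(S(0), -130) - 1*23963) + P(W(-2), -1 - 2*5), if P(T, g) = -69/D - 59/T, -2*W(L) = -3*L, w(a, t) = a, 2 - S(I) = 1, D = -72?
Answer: -191531/8 ≈ -23941.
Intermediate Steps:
S(I) = 1 (S(I) = 2 - 1*1 = 2 - 1 = 1)
W(L) = 3*L/2 (W(L) = -(-3)*L/2 = 3*L/2)
P(T, g) = 23/24 - 59/T (P(T, g) = -69/(-72) - 59/T = -69*(-1/72) - 59/T = 23/24 - 59/T)
(w(S(0), -130) - 1*23963) + P(W(-2), -1 - 2*5) = (1 - 1*23963) + (23/24 - 59/((3/2)*(-2))) = (1 - 23963) + (23/24 - 59/(-3)) = -23962 + (23/24 - 59*(-⅓)) = -23962 + (23/24 + 59/3) = -23962 + 165/8 = -191531/8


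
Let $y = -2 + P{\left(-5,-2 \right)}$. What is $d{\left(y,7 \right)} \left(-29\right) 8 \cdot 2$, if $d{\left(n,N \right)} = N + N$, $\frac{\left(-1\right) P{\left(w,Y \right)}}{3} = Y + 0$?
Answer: $-6496$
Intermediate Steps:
$P{\left(w,Y \right)} = - 3 Y$ ($P{\left(w,Y \right)} = - 3 \left(Y + 0\right) = - 3 Y$)
$y = 4$ ($y = -2 - -6 = -2 + 6 = 4$)
$d{\left(n,N \right)} = 2 N$
$d{\left(y,7 \right)} \left(-29\right) 8 \cdot 2 = 2 \cdot 7 \left(-29\right) 8 \cdot 2 = 14 \left(-29\right) 16 = \left(-406\right) 16 = -6496$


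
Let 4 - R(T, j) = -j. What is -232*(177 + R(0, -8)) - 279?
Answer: -40415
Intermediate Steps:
R(T, j) = 4 + j (R(T, j) = 4 - (-1)*j = 4 + j)
-232*(177 + R(0, -8)) - 279 = -232*(177 + (4 - 8)) - 279 = -232*(177 - 4) - 279 = -232*173 - 279 = -40136 - 279 = -40415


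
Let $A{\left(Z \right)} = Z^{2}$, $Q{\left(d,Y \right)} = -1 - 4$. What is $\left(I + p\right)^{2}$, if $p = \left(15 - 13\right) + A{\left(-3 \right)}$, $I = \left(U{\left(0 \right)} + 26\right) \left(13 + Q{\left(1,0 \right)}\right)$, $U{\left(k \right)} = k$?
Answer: $47961$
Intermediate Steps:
$Q{\left(d,Y \right)} = -5$ ($Q{\left(d,Y \right)} = -1 - 4 = -5$)
$I = 208$ ($I = \left(0 + 26\right) \left(13 - 5\right) = 26 \cdot 8 = 208$)
$p = 11$ ($p = \left(15 - 13\right) + \left(-3\right)^{2} = 2 + 9 = 11$)
$\left(I + p\right)^{2} = \left(208 + 11\right)^{2} = 219^{2} = 47961$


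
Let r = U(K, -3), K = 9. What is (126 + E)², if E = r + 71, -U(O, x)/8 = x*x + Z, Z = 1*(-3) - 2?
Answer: 27225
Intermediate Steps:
Z = -5 (Z = -3 - 2 = -5)
U(O, x) = 40 - 8*x² (U(O, x) = -8*(x*x - 5) = -8*(x² - 5) = -8*(-5 + x²) = 40 - 8*x²)
r = -32 (r = 40 - 8*(-3)² = 40 - 8*9 = 40 - 72 = -32)
E = 39 (E = -32 + 71 = 39)
(126 + E)² = (126 + 39)² = 165² = 27225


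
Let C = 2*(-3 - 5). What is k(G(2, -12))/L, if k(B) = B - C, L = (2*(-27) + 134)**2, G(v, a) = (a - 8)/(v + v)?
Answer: 11/6400 ≈ 0.0017188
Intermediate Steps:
G(v, a) = (-8 + a)/(2*v) (G(v, a) = (-8 + a)/((2*v)) = (-8 + a)*(1/(2*v)) = (-8 + a)/(2*v))
C = -16 (C = 2*(-8) = -16)
L = 6400 (L = (-54 + 134)**2 = 80**2 = 6400)
k(B) = 16 + B (k(B) = B - 1*(-16) = B + 16 = 16 + B)
k(G(2, -12))/L = (16 + (1/2)*(-8 - 12)/2)/6400 = (16 + (1/2)*(1/2)*(-20))*(1/6400) = (16 - 5)*(1/6400) = 11*(1/6400) = 11/6400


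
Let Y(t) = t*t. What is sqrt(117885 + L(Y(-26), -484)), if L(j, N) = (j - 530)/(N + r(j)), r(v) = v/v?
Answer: sqrt(27501203247)/483 ≈ 343.34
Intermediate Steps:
r(v) = 1
Y(t) = t**2
L(j, N) = (-530 + j)/(1 + N) (L(j, N) = (j - 530)/(N + 1) = (-530 + j)/(1 + N))
sqrt(117885 + L(Y(-26), -484)) = sqrt(117885 + (-530 + (-26)**2)/(1 - 484)) = sqrt(117885 + (-530 + 676)/(-483)) = sqrt(117885 - 1/483*146) = sqrt(117885 - 146/483) = sqrt(56938309/483) = sqrt(27501203247)/483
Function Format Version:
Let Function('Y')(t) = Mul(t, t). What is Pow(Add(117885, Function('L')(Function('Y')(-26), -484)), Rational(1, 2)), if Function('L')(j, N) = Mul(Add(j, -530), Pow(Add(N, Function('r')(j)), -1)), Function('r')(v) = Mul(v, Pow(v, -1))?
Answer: Mul(Rational(1, 483), Pow(27501203247, Rational(1, 2))) ≈ 343.34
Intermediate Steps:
Function('r')(v) = 1
Function('Y')(t) = Pow(t, 2)
Function('L')(j, N) = Mul(Pow(Add(1, N), -1), Add(-530, j)) (Function('L')(j, N) = Mul(Add(j, -530), Pow(Add(N, 1), -1)) = Mul(Add(-530, j), Pow(Add(1, N), -1)) = Mul(Pow(Add(1, N), -1), Add(-530, j)))
Pow(Add(117885, Function('L')(Function('Y')(-26), -484)), Rational(1, 2)) = Pow(Add(117885, Mul(Pow(Add(1, -484), -1), Add(-530, Pow(-26, 2)))), Rational(1, 2)) = Pow(Add(117885, Mul(Pow(-483, -1), Add(-530, 676))), Rational(1, 2)) = Pow(Add(117885, Mul(Rational(-1, 483), 146)), Rational(1, 2)) = Pow(Add(117885, Rational(-146, 483)), Rational(1, 2)) = Pow(Rational(56938309, 483), Rational(1, 2)) = Mul(Rational(1, 483), Pow(27501203247, Rational(1, 2)))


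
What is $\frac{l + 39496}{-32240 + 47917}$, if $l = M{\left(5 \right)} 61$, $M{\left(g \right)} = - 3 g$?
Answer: $\frac{38581}{15677} \approx 2.461$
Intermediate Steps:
$l = -915$ ($l = \left(-3\right) 5 \cdot 61 = \left(-15\right) 61 = -915$)
$\frac{l + 39496}{-32240 + 47917} = \frac{-915 + 39496}{-32240 + 47917} = \frac{38581}{15677}$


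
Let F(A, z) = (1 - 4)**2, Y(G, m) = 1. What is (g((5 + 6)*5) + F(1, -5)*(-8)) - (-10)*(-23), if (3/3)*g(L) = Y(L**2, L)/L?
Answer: -16609/55 ≈ -301.98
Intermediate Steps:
F(A, z) = 9 (F(A, z) = (-3)**2 = 9)
g(L) = 1/L
(g((5 + 6)*5) + F(1, -5)*(-8)) - (-10)*(-23) = (1/((5 + 6)*5) + 9*(-8)) - (-10)*(-23) = (1/(11*5) - 72) - 1*230 = (1/55 - 72) - 230 = -3959/55 - 230 = -16609/55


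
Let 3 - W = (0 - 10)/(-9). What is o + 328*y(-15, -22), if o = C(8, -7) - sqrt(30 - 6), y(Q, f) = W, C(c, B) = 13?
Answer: 5693/9 - 2*sqrt(6) ≈ 627.66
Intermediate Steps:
W = 17/9 (W = 3 - (0 - 10)/(-9) = 3 - (-10)*(-1)/9 = 3 - 1*10/9 = 3 - 10/9 = 17/9 ≈ 1.8889)
y(Q, f) = 17/9
o = 13 - 2*sqrt(6) (o = 13 - sqrt(30 - 6) = 13 - sqrt(24) = 13 - 2*sqrt(6) ≈ 8.1010)
o + 328*y(-15, -22) = (13 - 2*sqrt(6)) + 328*(17/9) = (13 - 2*sqrt(6)) + 5576/9 = 5693/9 - 2*sqrt(6)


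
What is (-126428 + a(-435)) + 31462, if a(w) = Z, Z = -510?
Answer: -95476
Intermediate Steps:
a(w) = -510
(-126428 + a(-435)) + 31462 = (-126428 - 510) + 31462 = -126938 + 31462 = -95476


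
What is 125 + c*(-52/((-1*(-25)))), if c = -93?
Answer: 7961/25 ≈ 318.44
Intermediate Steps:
125 + c*(-52/((-1*(-25)))) = 125 - (-4836)/((-1*(-25))) = 125 - (-4836)/25 = 125 - 93*(-52/25) = 125 + 4836/25 = 7961/25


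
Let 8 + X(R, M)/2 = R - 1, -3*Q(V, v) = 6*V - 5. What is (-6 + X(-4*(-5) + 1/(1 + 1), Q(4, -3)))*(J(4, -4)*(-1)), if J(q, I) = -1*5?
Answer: 85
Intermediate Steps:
J(q, I) = -5
Q(V, v) = 5/3 - 2*V (Q(V, v) = -(6*V - 5)/3 = -(-5 + 6*V)/3 = 5/3 - 2*V)
X(R, M) = -18 + 2*R (X(R, M) = -16 + 2*(R - 1) = -16 + 2*(-1 + R) = -16 + (-2 + 2*R) = -18 + 2*R)
(-6 + X(-4*(-5) + 1/(1 + 1), Q(4, -3)))*(J(4, -4)*(-1)) = (-6 + (-18 + 2*(-4*(-5) + 1/(1 + 1))))*(-5*(-1)) = (-6 + (-18 + 2*(20 + 1/2)))*5 = (-6 + (-18 + 2*(20 + ½)))*5 = (-6 + (-18 + 2*(41/2)))*5 = (-6 + (-18 + 41))*5 = (-6 + 23)*5 = 17*5 = 85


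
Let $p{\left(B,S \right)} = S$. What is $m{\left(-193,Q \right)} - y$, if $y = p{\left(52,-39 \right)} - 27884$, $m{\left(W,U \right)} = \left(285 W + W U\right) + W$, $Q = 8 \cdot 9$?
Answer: $-41171$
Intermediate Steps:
$Q = 72$
$m{\left(W,U \right)} = 286 W + U W$ ($m{\left(W,U \right)} = \left(285 W + U W\right) + W = 286 W + U W$)
$y = -27923$ ($y = -39 - 27884 = -27923$)
$m{\left(-193,Q \right)} - y = - 193 \left(286 + 72\right) - -27923 = \left(-193\right) 358 + 27923 = -69094 + 27923 = -41171$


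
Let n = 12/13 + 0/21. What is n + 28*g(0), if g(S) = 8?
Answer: 2924/13 ≈ 224.92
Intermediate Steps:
n = 12/13 (n = 12*(1/13) + 0*(1/21) = 12/13 + 0 = 12/13 ≈ 0.92308)
n + 28*g(0) = 12/13 + 28*8 = 12/13 + 224 = 2924/13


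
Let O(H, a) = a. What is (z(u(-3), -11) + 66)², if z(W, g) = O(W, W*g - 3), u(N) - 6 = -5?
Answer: 2704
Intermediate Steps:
u(N) = 1 (u(N) = 6 - 5 = 1)
z(W, g) = -3 + W*g (z(W, g) = W*g - 3 = -3 + W*g)
(z(u(-3), -11) + 66)² = ((-3 + 1*(-11)) + 66)² = ((-3 - 11) + 66)² = (-14 + 66)² = 52² = 2704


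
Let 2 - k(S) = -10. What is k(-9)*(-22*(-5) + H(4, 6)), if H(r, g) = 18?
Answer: 1536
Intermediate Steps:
k(S) = 12 (k(S) = 2 - 1*(-10) = 2 + 10 = 12)
k(-9)*(-22*(-5) + H(4, 6)) = 12*(-22*(-5) + 18) = 12*(110 + 18) = 12*128 = 1536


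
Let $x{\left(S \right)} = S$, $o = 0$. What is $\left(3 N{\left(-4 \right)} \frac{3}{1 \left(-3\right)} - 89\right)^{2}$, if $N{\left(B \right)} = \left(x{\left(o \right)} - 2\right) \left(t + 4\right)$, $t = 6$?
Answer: $841$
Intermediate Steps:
$N{\left(B \right)} = -20$ ($N{\left(B \right)} = \left(0 - 2\right) \left(6 + 4\right) = \left(-2\right) 10 = -20$)
$\left(3 N{\left(-4 \right)} \frac{3}{1 \left(-3\right)} - 89\right)^{2} = \left(3 \left(-20\right) \frac{3}{1 \left(-3\right)} - 89\right)^{2} = \left(- 60 \frac{3}{-3} - 89\right)^{2} = \left(- 60 \cdot 3 \left(- \frac{1}{3}\right) - 89\right)^{2} = \left(\left(-60\right) \left(-1\right) - 89\right)^{2} = \left(60 - 89\right)^{2} = \left(-29\right)^{2} = 841$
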